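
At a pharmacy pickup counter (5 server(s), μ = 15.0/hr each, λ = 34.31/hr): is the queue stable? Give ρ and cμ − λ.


Total capacity cμ = 5·15.0 = 75.00/hr
ρ = λ/(cμ) = 34.31/75.00 = 0.4575
Stable ⇔ ρ < 1: YES
Spare capacity = cμ − λ = 75.00 − 34.31 = 40.69/hr

Final: ρ = 0.4575; stable; margin = 40.69/hr


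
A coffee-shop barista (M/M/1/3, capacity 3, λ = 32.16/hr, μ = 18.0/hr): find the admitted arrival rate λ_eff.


ρ = 1.7867; P_K = (1−ρ)ρ^3/(1−ρ^4) = 0.488209
λ_eff = λ(1 − P_K) = 32.16·(1 − 0.488209) = 32.16·0.511791 = 16.4592 /hr

Final: 16.4592 /hr


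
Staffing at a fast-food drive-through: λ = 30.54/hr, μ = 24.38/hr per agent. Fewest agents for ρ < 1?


Stability requires cμ > λ ⇔ c > λ/μ.
λ/μ = 30.54/24.38 = 1.2527
Minimum integer c = ⌊1.2527⌋ + 1 = 2
Check: 2·24.38 = 48.76 > 30.54, while 1·24.38 = 24.38 ≤ 30.54

Final: 2 servers


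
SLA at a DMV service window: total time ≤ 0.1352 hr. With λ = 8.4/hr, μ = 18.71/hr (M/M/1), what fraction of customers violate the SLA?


W ~ Exponential(μ−λ) for M/M/1.
μ − λ = 18.71 − 8.4 = 10.3100
P(W > t) = e^{−(μ−λ)t} = e^{−1.3939} = 0.248103

Final: 0.248103


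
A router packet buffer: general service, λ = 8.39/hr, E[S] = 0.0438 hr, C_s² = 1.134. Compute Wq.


ρ = λ·E[S] = 8.39·0.0438 = 0.3675
E[S²] = E[S]²(1+C_s²) = 0.0438²·(1+1.134) = 0.004094
Wq = λ·E[S²]/(2(1−ρ)) = 8.39·0.004094/(2·0.6325) = 0.02715 hr

Final: 0.02715 hr


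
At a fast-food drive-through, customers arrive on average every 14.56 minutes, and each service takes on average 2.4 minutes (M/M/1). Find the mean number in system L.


λ = 60/14.56 = 4.1209 /hr
μ = 60/2.4 = 25.0000 /hr
ρ = λ/μ = 4.1209/25.0000 = 0.1648
L = ρ/(1−ρ) = 0.1648/0.8352 = 0.1974

Final: 0.1974


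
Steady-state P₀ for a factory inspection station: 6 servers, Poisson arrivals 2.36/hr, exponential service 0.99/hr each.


a = λ/μ = 2.36/0.99 = 2.3838; ρ = a/c = 0.3973
Σ_{k=0}^{5} a^k/k! (terms k=0..5) = 1.00000 + 2.38384 + 2.84134 + 2.25777 + 1.34554 + 0.64151 = 10.47000
Tail: a^6/(6!(1−ρ)) = 183.51047/(720·0.6027) = 0.42289
P₀ = 1/(10.47000 + 0.42289) = 1/10.89289 = 0.091803

Final: 0.091803


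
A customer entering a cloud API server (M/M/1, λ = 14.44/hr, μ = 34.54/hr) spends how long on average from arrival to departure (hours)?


W = 1/(μ−λ) = 1/(34.54 − 14.44) = 1/20.10 = 0.04975 hr

Final: 0.04975 hr


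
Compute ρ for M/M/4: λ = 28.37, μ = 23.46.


ρ = λ/(cμ) = 28.37/(4·23.46) = 28.37/93.84 = 0.3023

Final: 0.3023


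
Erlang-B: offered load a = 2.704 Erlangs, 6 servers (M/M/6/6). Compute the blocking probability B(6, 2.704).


B(c,a) = (a^c/c!) / Σ_{k=0}^{c} a^k/k!
a^6/6! = 0.542885
Σ terms (k=0..6): 1.00000 + 2.70400 + 3.65581 + 3.29510 + 2.22749 + 1.20463 + 0.54288 = 14.629909
B = 0.542885/14.629909 = 0.037108

Final: 0.037108


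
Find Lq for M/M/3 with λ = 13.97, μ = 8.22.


a = λ/μ = 1.6995; ρ = a/3 = 0.5665
P₀ = 0.165811
Lq = P₀·a^c·ρ / (c!·(1−ρ)²) = 0.165811·4.90878·0.5665/(6·0.18792)
= 0.40895

Final: 0.40895


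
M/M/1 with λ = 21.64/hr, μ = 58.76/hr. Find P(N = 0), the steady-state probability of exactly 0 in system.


ρ = 21.64/58.76 = 0.3683
P_n = (1−ρ)·ρ^n = (1 − 0.3683)·0.3683^0 = 0.6317·1.000000 = 0.631722

Final: 0.631722


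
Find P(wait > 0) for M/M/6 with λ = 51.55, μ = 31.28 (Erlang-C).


a = λ/μ = 1.6480; ρ = a/6 = 0.2747
P₀ = 0.192344 (from M/M/c formula)
C(c,a) = [a^c/(c!(1−ρ))]·P₀ = [20.03418/(720·0.7253)]·0.192344
= 0.03836·0.192344 = 0.007379

Final: 0.007379


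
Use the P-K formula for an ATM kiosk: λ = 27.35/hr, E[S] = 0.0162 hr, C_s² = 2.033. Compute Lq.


ρ = λ·E[S] = 27.35·0.0162 = 0.4431
Lq = ρ²(1+C_s²)/(2(1−ρ)) = 0.1963·(1+2.033)/(2·0.5569)
= 0.1963·3.0330/1.1139 = 0.53455

Final: 0.53455


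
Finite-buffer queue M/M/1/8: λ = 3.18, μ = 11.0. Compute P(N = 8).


ρ = λ/μ = 3.18/11.0 = 0.2891
P_K = (1−ρ)ρ^K/(1−ρ^(K+1)) = (0.7109·0.00004878)/(1 − 0.00001410)
= 0.00003468/0.999986 = 0.00003468

Final: 0.00003468


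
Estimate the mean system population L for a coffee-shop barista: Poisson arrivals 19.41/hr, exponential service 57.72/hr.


ρ = λ/μ = 19.41/57.72 = 0.3363
L = ρ/(1−ρ) = 0.3363/(1 − 0.3363) = 0.3363/0.6637 = 0.5067

Final: 0.5067


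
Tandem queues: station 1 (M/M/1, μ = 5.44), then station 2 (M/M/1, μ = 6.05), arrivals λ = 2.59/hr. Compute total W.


Each node sees arrival rate λ = 2.59/hr (tandem ⇒ throughput preserved).
W₁ = 1/(μ₁−λ) = 1/(5.44−2.59) = 0.35088 hr
W₂ = 1/(μ₂−λ) = 1/(6.05−2.59) = 0.28902 hr
W_total = W₁ + W₂ = 0.35088 + 0.28902 = 0.63989 hr

Final: 0.63989 hr


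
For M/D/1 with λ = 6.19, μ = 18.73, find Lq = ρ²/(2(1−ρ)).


ρ = 6.19/18.73 = 0.3305
M/D/1: Lq = ρ²/(2(1−ρ)) = 0.1092/(2·0.6695) = 0.08157

Final: 0.08157


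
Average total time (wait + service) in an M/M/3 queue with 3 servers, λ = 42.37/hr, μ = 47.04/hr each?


a = 0.9007; ρ = 0.3002; P₀ = 0.403157
Lq = P₀·a^c·ρ/(c!(1−ρ)²) = 0.03011
Wq = Lq/λ = 0.03011/42.37 = 0.0007106 hr
W = Wq + 1/μ = 0.0007106 + 0.02126 = 0.02197 hr

Final: 0.02197 hr


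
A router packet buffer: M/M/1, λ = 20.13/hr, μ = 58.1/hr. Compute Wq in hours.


ρ = 20.13/58.1 = 0.3465
Wq = ρ/(μ−λ) = 0.3465/(58.1 − 20.13) = 0.3465/37.97 = 0.009125 hr

Final: 0.009125 hr


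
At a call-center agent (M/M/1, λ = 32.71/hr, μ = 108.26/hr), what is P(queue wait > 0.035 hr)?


ρ = 32.71/108.26 = 0.3021
P(Wq > t) = ρ·e^{−(μ−λ)t} = 0.3021·e^{−2.6443}
= 0.3021·0.071059 = 0.021470

Final: 0.021470


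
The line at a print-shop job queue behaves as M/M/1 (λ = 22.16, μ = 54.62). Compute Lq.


ρ = 22.16/54.62 = 0.4057
Lq = ρ²/(1−ρ) = 0.1646/0.5943 = 0.2770

Final: 0.2770


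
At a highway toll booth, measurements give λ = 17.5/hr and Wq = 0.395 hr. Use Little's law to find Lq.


Lq = λWq = 17.5·0.395 = 6.9125

Final: 6.9125


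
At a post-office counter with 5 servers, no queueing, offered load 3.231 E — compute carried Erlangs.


B(5,3.231) = 0.130139 (Erlang-B)
Carried load = a(1 − B) = 3.231·(1 − 0.130139) = 3.231·0.869861 = 2.8105 E

Final: 2.8105 Erlangs


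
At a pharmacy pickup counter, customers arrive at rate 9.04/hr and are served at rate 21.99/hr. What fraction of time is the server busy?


ρ = λ/μ = 9.04/21.99 = 0.4111

Final: 0.4111


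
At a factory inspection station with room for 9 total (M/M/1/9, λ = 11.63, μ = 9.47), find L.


ρ = 11.63/9.47 = 1.2281
L = ρ[1 − (K+1)ρ^K + Kρ^(K+1)] / [(1−ρ)(1−ρ^(K+1))]
Numerator: 1.2281·(1 − 10·6.354299 + 9·7.803642) = 9.443750
Denominator: (-0.2281)·(-6.803642) = 1.551834
L = 9.443750/1.551834 = 6.0855

Final: 6.0855


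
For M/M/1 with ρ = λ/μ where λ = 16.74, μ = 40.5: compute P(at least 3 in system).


ρ = 16.74/40.5 = 0.4133
P(N ≥ n) = ρ^n = 0.4133^3 = 0.070616

Final: 0.070616


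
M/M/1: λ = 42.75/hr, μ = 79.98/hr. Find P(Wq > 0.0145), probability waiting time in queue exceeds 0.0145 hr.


ρ = 42.75/79.98 = 0.5345
P(Wq > t) = ρ·e^{−(μ−λ)t} = 0.5345·e^{−0.5398}
= 0.5345·0.582844 = 0.311535

Final: 0.311535


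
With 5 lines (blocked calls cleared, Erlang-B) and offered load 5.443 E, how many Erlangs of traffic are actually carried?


B(5,5.443) = 0.319733 (Erlang-B)
Carried load = a(1 − B) = 5.443·(1 − 0.319733) = 5.443·0.680267 = 3.7027 E

Final: 3.7027 Erlangs


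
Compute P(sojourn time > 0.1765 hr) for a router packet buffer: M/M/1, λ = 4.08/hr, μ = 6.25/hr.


W ~ Exponential(μ−λ) for M/M/1.
μ − λ = 6.25 − 4.08 = 2.1700
P(W > t) = e^{−(μ−λ)t} = e^{−0.3830} = 0.681809

Final: 0.681809


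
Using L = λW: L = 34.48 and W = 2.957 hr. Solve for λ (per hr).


λ = L/W = 34.48/2.957 = 11.6605 /hr

Final: 11.6605 /hr


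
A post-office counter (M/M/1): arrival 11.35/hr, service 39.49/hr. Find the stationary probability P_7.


ρ = 11.35/39.49 = 0.2874
P_n = (1−ρ)·ρ^n = (1 − 0.2874)·0.2874^7 = 0.7126·0.0001620 = 0.0001155

Final: 0.0001155


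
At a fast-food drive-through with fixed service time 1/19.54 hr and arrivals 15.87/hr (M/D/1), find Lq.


ρ = 15.87/19.54 = 0.8122
M/D/1: Lq = ρ²/(2(1−ρ)) = 0.6596/(2·0.1878) = 1.75604

Final: 1.75604


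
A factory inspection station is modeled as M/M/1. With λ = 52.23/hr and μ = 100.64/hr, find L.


ρ = λ/μ = 52.23/100.64 = 0.5190
L = ρ/(1−ρ) = 0.5190/(1 − 0.5190) = 0.5190/0.4810 = 1.0789

Final: 1.0789


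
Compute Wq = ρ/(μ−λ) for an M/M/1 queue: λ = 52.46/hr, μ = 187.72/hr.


ρ = 52.46/187.72 = 0.2795
Wq = ρ/(μ−λ) = 0.2795/(187.72 − 52.46) = 0.2795/135.26 = 0.002066 hr

Final: 0.002066 hr


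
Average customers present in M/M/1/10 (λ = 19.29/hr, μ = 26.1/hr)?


ρ = 19.29/26.1 = 0.7391
L = ρ[1 − (K+1)ρ^K + Kρ^(K+1)] / [(1−ρ)(1−ρ^(K+1))]
Numerator: 0.7391·(1 − 11·0.048631 + 10·0.035943) = 0.609357
Denominator: (0.2609)·(0.964057) = 0.251541
L = 0.609357/0.251541 = 2.4225

Final: 2.4225


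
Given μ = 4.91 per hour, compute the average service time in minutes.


Mean service time = 1/μ = 1/4.91 hour = 0.20367 hour
In minutes: 0.20367 × 60 = 12.2200 min

Final: 12.2200 min


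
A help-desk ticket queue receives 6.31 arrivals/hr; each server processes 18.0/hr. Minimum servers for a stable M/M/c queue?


Stability requires cμ > λ ⇔ c > λ/μ.
λ/μ = 6.31/18.0 = 0.3506
Minimum integer c = ⌊0.3506⌋ + 1 = 1
Check: 1·18.0 = 18.00 > 6.31, while 0·18.0 = 0.00 ≤ 6.31

Final: 1 servers


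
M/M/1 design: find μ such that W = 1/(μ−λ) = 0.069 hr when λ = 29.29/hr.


W = 1/(μ−λ) ⇒ μ − λ = 1/W = 1/0.069 = 14.4928
μ = λ + 1/W = 29.29 + 14.4928 = 43.7828 per hr

Final: 43.7828 /hr


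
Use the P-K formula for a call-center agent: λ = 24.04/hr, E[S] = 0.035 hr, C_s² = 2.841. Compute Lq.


ρ = λ·E[S] = 24.04·0.035 = 0.8414
Lq = ρ²(1+C_s²)/(2(1−ρ)) = 0.7080·(1+2.841)/(2·0.1586)
= 0.7080·3.8410/0.3172 = 8.57267

Final: 8.57267


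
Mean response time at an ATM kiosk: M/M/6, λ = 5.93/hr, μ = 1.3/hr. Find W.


a = 4.5615; ρ = 0.7603; P₀ = 0.008441
Lq = P₀·a^c·ρ/(c!(1−ρ)²) = 1.39696
Wq = Lq/λ = 1.39696/5.93 = 0.23558 hr
W = Wq + 1/μ = 0.23558 + 0.76923 = 1.00481 hr

Final: 1.00481 hr


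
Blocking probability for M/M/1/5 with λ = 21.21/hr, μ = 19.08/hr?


ρ = λ/μ = 21.21/19.08 = 1.1116
P_K = (1−ρ)ρ^K/(1−ρ^(K+1)) = (-0.1116·1.697507)/(1 − 1.887008)
= -0.189502/-0.887008 = 0.213641

Final: 0.213641


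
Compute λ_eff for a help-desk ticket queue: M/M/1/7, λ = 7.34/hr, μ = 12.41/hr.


ρ = 0.5915; P_K = (1−ρ)ρ^7/(1−ρ^8) = 0.010502
λ_eff = λ(1 − P_K) = 7.34·(1 − 0.010502) = 7.34·0.989498 = 7.2629 /hr

Final: 7.2629 /hr


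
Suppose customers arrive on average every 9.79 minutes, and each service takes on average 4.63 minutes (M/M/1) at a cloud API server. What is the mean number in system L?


λ = 60/9.79 = 6.1287 /hr
μ = 60/4.63 = 12.9590 /hr
ρ = λ/μ = 6.1287/12.9590 = 0.4729
L = ρ/(1−ρ) = 0.4729/0.5271 = 0.8973

Final: 0.8973


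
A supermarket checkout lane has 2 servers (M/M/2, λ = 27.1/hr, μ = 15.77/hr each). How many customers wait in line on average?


a = λ/μ = 1.7185; ρ = a/2 = 0.8592
P₀ = 0.075716
Lq = P₀·a^c·ρ / (c!·(1−ρ)²) = 0.075716·2.95308·0.8592/(2·0.01982)
= 4.84729

Final: 4.84729


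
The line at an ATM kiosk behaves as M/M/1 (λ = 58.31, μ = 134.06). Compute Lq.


ρ = 58.31/134.06 = 0.4350
Lq = ρ²/(1−ρ) = 0.1892/0.5650 = 0.3348

Final: 0.3348


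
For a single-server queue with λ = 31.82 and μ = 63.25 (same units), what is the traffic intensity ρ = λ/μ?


ρ = λ/μ = 31.82/63.25 = 0.5031

Final: 0.5031


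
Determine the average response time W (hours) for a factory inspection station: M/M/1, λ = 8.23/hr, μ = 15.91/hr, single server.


W = 1/(μ−λ) = 1/(15.91 − 8.23) = 1/7.68 = 0.1302 hr

Final: 0.1302 hr


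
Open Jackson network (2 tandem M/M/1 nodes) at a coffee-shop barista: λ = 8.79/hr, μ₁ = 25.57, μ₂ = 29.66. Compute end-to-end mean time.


Each node sees arrival rate λ = 8.79/hr (tandem ⇒ throughput preserved).
W₁ = 1/(μ₁−λ) = 1/(25.57−8.79) = 0.05959 hr
W₂ = 1/(μ₂−λ) = 1/(29.66−8.79) = 0.04792 hr
W_total = W₁ + W₂ = 0.05959 + 0.04792 = 0.10751 hr

Final: 0.10751 hr


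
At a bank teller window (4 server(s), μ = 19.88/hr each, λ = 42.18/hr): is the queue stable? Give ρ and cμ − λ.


Total capacity cμ = 4·19.88 = 79.52/hr
ρ = λ/(cμ) = 42.18/79.52 = 0.5304
Stable ⇔ ρ < 1: YES
Spare capacity = cμ − λ = 79.52 − 42.18 = 37.34/hr

Final: ρ = 0.5304; stable; margin = 37.34/hr


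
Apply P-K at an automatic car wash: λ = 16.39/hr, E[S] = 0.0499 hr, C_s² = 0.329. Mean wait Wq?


ρ = λ·E[S] = 16.39·0.0499 = 0.8179
E[S²] = E[S]²(1+C_s²) = 0.0499²·(1+0.329) = 0.003309
Wq = λ·E[S²]/(2(1−ρ)) = 16.39·0.003309/(2·0.1821) = 0.14889 hr

Final: 0.14889 hr


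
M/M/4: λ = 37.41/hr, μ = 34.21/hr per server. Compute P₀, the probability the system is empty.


a = λ/μ = 37.41/34.21 = 1.0935; ρ = a/c = 0.2734
Σ_{k=0}^{3} a^k/k! (terms k=0..3) = 1.00000 + 1.09354 + 0.59791 + 0.21795 = 2.90940
Tail: a^4/(4!(1−ρ)) = 1.43001/(24·0.7266) = 0.08200
P₀ = 1/(2.90940 + 0.08200) = 1/2.99140 = 0.334291

Final: 0.334291


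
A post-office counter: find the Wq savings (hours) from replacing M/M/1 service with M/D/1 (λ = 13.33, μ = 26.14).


ρ = 13.33/26.14 = 0.5099
Wq(M/M/1) = ρ/(μ−λ) = 0.5099/12.81 = 0.03981 hr
Wq(M/D/1) = ρ/(2(μ−λ)) = 0.01990 hr
Savings = 0.03981 − 0.01990 = 0.01990 hr

Final: 0.01990 hr


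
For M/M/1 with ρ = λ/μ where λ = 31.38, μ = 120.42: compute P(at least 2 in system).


ρ = 31.38/120.42 = 0.2606
P(N ≥ n) = ρ^n = 0.2606^2 = 0.067906

Final: 0.067906


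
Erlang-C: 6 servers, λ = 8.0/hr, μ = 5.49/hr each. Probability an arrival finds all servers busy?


a = λ/μ = 1.4572; ρ = a/6 = 0.2429
P₀ = 0.232840 (from M/M/c formula)
C(c,a) = [a^c/(c!(1−ρ))]·P₀ = [9.57427/(720·0.7571)]·0.232840
= 0.01756·0.232840 = 0.004089

Final: 0.004089


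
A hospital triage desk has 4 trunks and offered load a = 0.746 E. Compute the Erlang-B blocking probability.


B(c,a) = (a^c/c!) / Σ_{k=0}^{c} a^k/k!
a^4/4! = 0.012905
Σ terms (k=0..4): 1.00000 + 0.74600 + 0.27826 + 0.06919 + 0.01290 = 2.106356
B = 0.012905/2.106356 = 0.006126

Final: 0.006126


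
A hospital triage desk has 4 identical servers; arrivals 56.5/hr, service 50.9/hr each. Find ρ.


ρ = λ/(cμ) = 56.5/(4·50.9) = 56.5/203.60 = 0.2775

Final: 0.2775


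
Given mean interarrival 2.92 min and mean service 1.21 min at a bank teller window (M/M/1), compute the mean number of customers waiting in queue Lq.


λ = 60/2.92 = 20.5479 /hr
μ = 60/1.21 = 49.5868 /hr
ρ = λ/μ = 20.5479/49.5868 = 0.4144
Lq = ρ²/(1−ρ) = 0.1717/0.5856 = 0.2932

Final: 0.2932


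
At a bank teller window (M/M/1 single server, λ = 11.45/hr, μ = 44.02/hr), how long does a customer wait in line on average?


ρ = 11.45/44.02 = 0.2601
Wq = ρ/(μ−λ) = 0.2601/(44.02 − 11.45) = 0.2601/32.57 = 0.007986 hr

Final: 0.007986 hr


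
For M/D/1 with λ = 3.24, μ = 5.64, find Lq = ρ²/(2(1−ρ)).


ρ = 3.24/5.64 = 0.5745
M/D/1: Lq = ρ²/(2(1−ρ)) = 0.3300/(2·0.4255) = 0.38777

Final: 0.38777


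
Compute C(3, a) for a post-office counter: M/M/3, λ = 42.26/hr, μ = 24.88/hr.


a = λ/μ = 1.6986; ρ = a/3 = 0.5662
P₀ = 0.166008 (from M/M/c formula)
C(c,a) = [a^c/(c!(1−ρ))]·P₀ = [4.90047/(6·0.4338)]·0.166008
= 1.88270·0.166008 = 0.312544

Final: 0.312544


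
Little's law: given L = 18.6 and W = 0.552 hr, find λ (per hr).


λ = L/W = 18.6/0.552 = 33.6957 /hr

Final: 33.6957 /hr


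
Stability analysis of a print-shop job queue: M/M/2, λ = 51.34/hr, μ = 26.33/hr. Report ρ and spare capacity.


Total capacity cμ = 2·26.33 = 52.66/hr
ρ = λ/(cμ) = 51.34/52.66 = 0.9749
Stable ⇔ ρ < 1: YES
Spare capacity = cμ − λ = 52.66 − 51.34 = 1.32/hr

Final: ρ = 0.9749; stable; margin = 1.32/hr


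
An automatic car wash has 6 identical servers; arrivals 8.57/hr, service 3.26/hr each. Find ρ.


ρ = λ/(cμ) = 8.57/(6·3.26) = 8.57/19.56 = 0.4381

Final: 0.4381


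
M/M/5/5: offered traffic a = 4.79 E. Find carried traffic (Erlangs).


B(5,4.79) = 0.267594 (Erlang-B)
Carried load = a(1 − B) = 4.79·(1 − 0.267594) = 4.79·0.732406 = 3.5082 E

Final: 3.5082 Erlangs


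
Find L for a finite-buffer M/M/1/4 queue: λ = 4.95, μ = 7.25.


ρ = 4.95/7.25 = 0.6828
L = ρ[1 − (K+1)ρ^K + Kρ^(K+1)] / [(1−ρ)(1−ρ^(K+1))]
Numerator: 0.6828·(1 − 5·0.217305 + 4·0.148367) = 0.346120
Denominator: (0.3172)·(0.851633) = 0.270173
L = 0.346120/0.270173 = 1.2811

Final: 1.2811


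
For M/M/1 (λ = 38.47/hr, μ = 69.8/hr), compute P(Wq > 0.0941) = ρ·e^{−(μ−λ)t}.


ρ = 38.47/69.8 = 0.5511
P(Wq > t) = ρ·e^{−(μ−λ)t} = 0.5511·e^{−2.9482}
= 0.5511·0.052436 = 0.028900

Final: 0.028900


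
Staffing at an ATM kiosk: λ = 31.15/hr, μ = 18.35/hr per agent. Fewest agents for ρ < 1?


Stability requires cμ > λ ⇔ c > λ/μ.
λ/μ = 31.15/18.35 = 1.6975
Minimum integer c = ⌊1.6975⌋ + 1 = 2
Check: 2·18.35 = 36.70 > 31.15, while 1·18.35 = 18.35 ≤ 31.15

Final: 2 servers


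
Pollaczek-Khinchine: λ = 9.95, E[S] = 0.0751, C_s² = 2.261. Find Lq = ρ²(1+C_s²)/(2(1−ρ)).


ρ = λ·E[S] = 9.95·0.0751 = 0.7472
Lq = ρ²(1+C_s²)/(2(1−ρ)) = 0.5584·(1+2.261)/(2·0.2528)
= 0.5584·3.2610/0.5055 = 3.60203

Final: 3.60203


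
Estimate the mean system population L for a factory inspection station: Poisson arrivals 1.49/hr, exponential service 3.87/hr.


ρ = λ/μ = 1.49/3.87 = 0.3850
L = ρ/(1−ρ) = 0.3850/(1 − 0.3850) = 0.3850/0.6150 = 0.6261

Final: 0.6261


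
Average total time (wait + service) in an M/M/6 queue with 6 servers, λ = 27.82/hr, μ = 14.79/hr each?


a = 1.8810; ρ = 0.3135; P₀ = 0.152282
Lq = P₀·a^c·ρ/(c!(1−ρ)²) = 0.006232
Wq = Lq/λ = 0.006232/27.82 = 0.0002240 hr
W = Wq + 1/μ = 0.0002240 + 0.06761 = 0.06784 hr

Final: 0.06784 hr


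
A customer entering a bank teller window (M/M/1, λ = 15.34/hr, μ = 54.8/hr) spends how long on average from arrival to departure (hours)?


W = 1/(μ−λ) = 1/(54.8 − 15.34) = 1/39.46 = 0.02534 hr

Final: 0.02534 hr


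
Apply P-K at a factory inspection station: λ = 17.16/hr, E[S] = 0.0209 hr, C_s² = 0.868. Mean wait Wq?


ρ = λ·E[S] = 17.16·0.0209 = 0.3586
E[S²] = E[S]²(1+C_s²) = 0.0209²·(1+0.868) = 0.0008160
Wq = λ·E[S²]/(2(1−ρ)) = 17.16·0.0008160/(2·0.6414) = 0.01092 hr

Final: 0.01092 hr


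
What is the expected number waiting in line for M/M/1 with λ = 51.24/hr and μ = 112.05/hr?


ρ = 51.24/112.05 = 0.4573
Lq = ρ²/(1−ρ) = 0.2091/0.5427 = 0.3853

Final: 0.3853


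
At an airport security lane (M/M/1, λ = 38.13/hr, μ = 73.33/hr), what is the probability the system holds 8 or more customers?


ρ = 38.13/73.33 = 0.5200
P(N ≥ n) = ρ^n = 0.5200^8 = 0.005344

Final: 0.005344


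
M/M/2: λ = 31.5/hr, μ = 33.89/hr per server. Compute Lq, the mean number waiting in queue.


a = λ/μ = 0.9295; ρ = a/2 = 0.4647
P₀ = 0.365431
Lq = P₀·a^c·ρ / (c!·(1−ρ)²) = 0.365431·0.86393·0.4647/(2·0.28650)
= 0.25605

Final: 0.25605


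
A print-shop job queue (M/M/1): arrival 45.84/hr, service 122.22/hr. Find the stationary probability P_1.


ρ = 45.84/122.22 = 0.3751
P_n = (1−ρ)·ρ^n = (1 − 0.3751)·0.3751^1 = 0.6249·0.375061 = 0.234390

Final: 0.234390


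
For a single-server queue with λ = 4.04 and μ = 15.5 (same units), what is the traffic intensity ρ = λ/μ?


ρ = λ/μ = 4.04/15.5 = 0.2606

Final: 0.2606


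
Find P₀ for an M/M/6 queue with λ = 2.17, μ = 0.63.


a = λ/μ = 2.17/0.63 = 3.4444; ρ = a/c = 0.5741
Σ_{k=0}^{5} a^k/k! (terms k=0..5) = 1.00000 + 3.44444 + 5.93210 + 6.81093 + 5.86497 + 4.04031 = 27.09275
Tail: a^6/(6!(1−ρ)) = 1669.99475/(720·0.4259) = 5.44564
P₀ = 1/(27.09275 + 5.44564) = 1/32.53838 = 0.030733

Final: 0.030733


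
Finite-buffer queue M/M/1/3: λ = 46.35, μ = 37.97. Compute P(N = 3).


ρ = λ/μ = 46.35/37.97 = 1.2207
P_K = (1−ρ)ρ^K/(1−ρ^(K+1)) = (-0.2207·1.818978)/(1 − 2.220427)
= -0.401449/-1.220427 = 0.328942

Final: 0.328942


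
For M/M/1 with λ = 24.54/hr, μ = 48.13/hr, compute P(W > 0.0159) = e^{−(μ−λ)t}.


W ~ Exponential(μ−λ) for M/M/1.
μ − λ = 48.13 − 24.54 = 23.5900
P(W > t) = e^{−(μ−λ)t} = e^{−0.3751} = 0.687234

Final: 0.687234


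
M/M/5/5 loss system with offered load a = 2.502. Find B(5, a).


B(c,a) = (a^c/c!) / Σ_{k=0}^{c} a^k/k!
a^5/5! = 0.817063
Σ terms (k=0..5): 1.00000 + 2.50200 + 3.13000 + 2.61042 + 1.63282 + 0.81706 = 11.692305
B = 0.817063/11.692305 = 0.069880

Final: 0.069880


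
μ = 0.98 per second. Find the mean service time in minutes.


Mean service time = 1/μ = 1/0.98 second = 1.02041 second
In minutes: 1.02041 × 0.0166667 = 0.01701 min

Final: 0.01701 min


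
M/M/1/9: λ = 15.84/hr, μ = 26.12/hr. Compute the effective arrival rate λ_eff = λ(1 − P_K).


ρ = 0.6064; P_K = (1−ρ)ρ^9/(1−ρ^10) = 0.004395
λ_eff = λ(1 − P_K) = 15.84·(1 − 0.004395) = 15.84·0.995605 = 15.7704 /hr

Final: 15.7704 /hr


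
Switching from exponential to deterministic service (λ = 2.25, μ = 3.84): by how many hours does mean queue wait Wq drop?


ρ = 2.25/3.84 = 0.5859
Wq(M/M/1) = ρ/(μ−λ) = 0.5859/1.59 = 0.36851 hr
Wq(M/D/1) = ρ/(2(μ−λ)) = 0.18426 hr
Savings = 0.36851 − 0.18426 = 0.18426 hr

Final: 0.18426 hr


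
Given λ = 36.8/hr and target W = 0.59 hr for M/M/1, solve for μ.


W = 1/(μ−λ) ⇒ μ − λ = 1/W = 1/0.59 = 1.6949
μ = λ + 1/W = 36.8 + 1.6949 = 38.4949 per hr

Final: 38.4949 /hr


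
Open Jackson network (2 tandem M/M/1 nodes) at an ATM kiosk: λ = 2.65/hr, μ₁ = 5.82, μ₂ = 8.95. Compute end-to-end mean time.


Each node sees arrival rate λ = 2.65/hr (tandem ⇒ throughput preserved).
W₁ = 1/(μ₁−λ) = 1/(5.82−2.65) = 0.31546 hr
W₂ = 1/(μ₂−λ) = 1/(8.95−2.65) = 0.15873 hr
W_total = W₁ + W₂ = 0.31546 + 0.15873 = 0.47419 hr

Final: 0.47419 hr


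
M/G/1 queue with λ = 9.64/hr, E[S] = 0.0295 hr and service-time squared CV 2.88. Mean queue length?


ρ = λ·E[S] = 9.64·0.0295 = 0.2844
Lq = ρ²(1+C_s²)/(2(1−ρ)) = 0.08087·(1+2.88)/(2·0.7156)
= 0.08087·3.8800/1.4312 = 0.21924

Final: 0.21924


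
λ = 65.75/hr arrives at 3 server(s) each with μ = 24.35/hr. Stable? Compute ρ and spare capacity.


Total capacity cμ = 3·24.35 = 73.05/hr
ρ = λ/(cμ) = 65.75/73.05 = 0.9001
Stable ⇔ ρ < 1: YES
Spare capacity = cμ − λ = 73.05 − 65.75 = 7.30/hr

Final: ρ = 0.9001; stable; margin = 7.30/hr


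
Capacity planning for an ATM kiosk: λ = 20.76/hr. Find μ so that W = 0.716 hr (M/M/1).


W = 1/(μ−λ) ⇒ μ − λ = 1/W = 1/0.716 = 1.3966
μ = λ + 1/W = 20.76 + 1.3966 = 22.1566 per hr

Final: 22.1566 /hr


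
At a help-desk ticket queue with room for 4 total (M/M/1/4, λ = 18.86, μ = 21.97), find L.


ρ = 18.86/21.97 = 0.8584
L = ρ[1 − (K+1)ρ^K + Kρ^(K+1)] / [(1−ρ)(1−ρ^(K+1))]
Numerator: 0.8584·(1 − 5·0.543058 + 4·0.466185) = 0.128292
Denominator: (0.1416)·(0.533815) = 0.075565
L = 0.128292/0.075565 = 1.6978

Final: 1.6978


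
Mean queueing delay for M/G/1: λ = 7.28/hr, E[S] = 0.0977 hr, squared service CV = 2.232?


ρ = λ·E[S] = 7.28·0.0977 = 0.7113
E[S²] = E[S]²(1+C_s²) = 0.0977²·(1+2.232) = 0.030850
Wq = λ·E[S²]/(2(1−ρ)) = 7.28·0.030850/(2·0.2887) = 0.38891 hr

Final: 0.38891 hr


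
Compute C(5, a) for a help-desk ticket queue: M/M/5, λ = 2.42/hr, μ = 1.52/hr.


a = λ/μ = 1.5921; ρ = a/5 = 0.3184
P₀ = 0.203050 (from M/M/c formula)
C(c,a) = [a^c/(c!(1−ρ))]·P₀ = [10.22961/(120·0.6816)]·0.203050
= 0.12507·0.203050 = 0.025396

Final: 0.025396


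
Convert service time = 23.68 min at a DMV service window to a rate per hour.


μ = 1/(service time) in consistent units.
1 hour = 60 min, so μ = 60/23.68 = 2.5338 per hour

Final: 2.5338 /hr


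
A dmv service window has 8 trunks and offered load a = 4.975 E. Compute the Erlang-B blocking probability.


B(c,a) = (a^c/c!) / Σ_{k=0}^{c} a^k/k!
a^8/8! = 9.307310
Σ terms (k=0..8): 1.00000 + 4.97500 + 12.37531 + 20.52239 + 25.52473 + 25.39710 + 21.05843 + 14.96653 + 9.30731 = 135.126804
B = 9.307310/135.126804 = 0.068878

Final: 0.068878


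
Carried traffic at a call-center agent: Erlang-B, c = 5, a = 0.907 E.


B(5,0.907) = 0.002066 (Erlang-B)
Carried load = a(1 − B) = 0.907·(1 − 0.002066) = 0.907·0.997934 = 0.9051 E

Final: 0.9051 Erlangs


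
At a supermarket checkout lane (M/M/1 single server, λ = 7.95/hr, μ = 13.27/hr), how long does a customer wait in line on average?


ρ = 7.95/13.27 = 0.5991
Wq = ρ/(μ−λ) = 0.5991/(13.27 − 7.95) = 0.5991/5.32 = 0.1126 hr

Final: 0.1126 hr


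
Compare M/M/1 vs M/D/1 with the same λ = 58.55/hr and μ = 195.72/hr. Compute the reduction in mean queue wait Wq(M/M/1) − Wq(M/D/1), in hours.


ρ = 58.55/195.72 = 0.2992
Wq(M/M/1) = ρ/(μ−λ) = 0.2992/137.17 = 0.002181 hr
Wq(M/D/1) = ρ/(2(μ−λ)) = 0.001090 hr
Savings = 0.002181 − 0.001090 = 0.001090 hr

Final: 0.001090 hr


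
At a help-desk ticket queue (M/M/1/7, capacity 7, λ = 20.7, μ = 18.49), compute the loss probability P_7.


ρ = λ/μ = 20.7/18.49 = 1.1195
P_K = (1−ρ)ρ^K/(1−ρ^(K+1)) = (-0.1195·2.204114)/(1 − 2.467559)
= -0.263445/-1.467559 = 0.179512

Final: 0.179512


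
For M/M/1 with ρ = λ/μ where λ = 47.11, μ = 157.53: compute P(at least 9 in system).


ρ = 47.11/157.53 = 0.2991
P(N ≥ n) = ρ^n = 0.2991^9 = 0.00001913

Final: 0.00001913


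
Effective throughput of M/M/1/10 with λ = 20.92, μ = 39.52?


ρ = 0.5294; P_K = (1−ρ)ρ^10/(1−ρ^11) = 0.0008138
λ_eff = λ(1 − P_K) = 20.92·(1 − 0.0008138) = 20.92·0.999186 = 20.9030 /hr

Final: 20.9030 /hr


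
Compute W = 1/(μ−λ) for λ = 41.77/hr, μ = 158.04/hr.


W = 1/(μ−λ) = 1/(158.04 − 41.77) = 1/116.27 = 0.008601 hr

Final: 0.008601 hr


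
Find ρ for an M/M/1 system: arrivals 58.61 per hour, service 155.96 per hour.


ρ = λ/μ = 58.61/155.96 = 0.3758

Final: 0.3758


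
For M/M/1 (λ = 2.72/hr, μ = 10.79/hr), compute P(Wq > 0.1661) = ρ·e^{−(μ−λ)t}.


ρ = 2.72/10.79 = 0.2521
P(Wq > t) = ρ·e^{−(μ−λ)t} = 0.2521·e^{−1.3404}
= 0.2521·0.261734 = 0.065979

Final: 0.065979


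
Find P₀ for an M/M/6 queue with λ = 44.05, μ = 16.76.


a = λ/μ = 44.05/16.76 = 2.6283; ρ = a/c = 0.4380
Σ_{k=0}^{5} a^k/k! (terms k=0..5) = 1.00000 + 2.62828 + 3.45393 + 3.02597 + 1.98827 + 1.04515 = 13.14161
Tail: a^6/(6!(1−ρ)) = 329.63354/(720·0.5620) = 0.81470
P₀ = 1/(13.14161 + 0.81470) = 1/13.95631 = 0.071652

Final: 0.071652


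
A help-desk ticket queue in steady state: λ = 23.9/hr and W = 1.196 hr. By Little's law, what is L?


L = λW = 23.9·1.196 = 28.5844

Final: 28.5844


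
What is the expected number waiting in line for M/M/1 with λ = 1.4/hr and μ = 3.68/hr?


ρ = 1.4/3.68 = 0.3804
Lq = ρ²/(1−ρ) = 0.1447/0.6196 = 0.2336

Final: 0.2336


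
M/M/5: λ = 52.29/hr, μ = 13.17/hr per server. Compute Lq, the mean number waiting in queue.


a = λ/μ = 3.9704; ρ = a/5 = 0.7941
P₀ = 0.013593
Lq = P₀·a^c·ρ / (c!·(1−ρ)²) = 0.013593·986.65276·0.7941/(120·0.04240)
= 2.09295

Final: 2.09295


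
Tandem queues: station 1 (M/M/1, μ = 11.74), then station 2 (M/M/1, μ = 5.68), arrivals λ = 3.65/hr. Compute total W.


Each node sees arrival rate λ = 3.65/hr (tandem ⇒ throughput preserved).
W₁ = 1/(μ₁−λ) = 1/(11.74−3.65) = 0.12361 hr
W₂ = 1/(μ₂−λ) = 1/(5.68−3.65) = 0.49261 hr
W_total = W₁ + W₂ = 0.12361 + 0.49261 = 0.61622 hr

Final: 0.61622 hr


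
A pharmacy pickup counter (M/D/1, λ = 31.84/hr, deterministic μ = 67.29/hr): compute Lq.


ρ = 31.84/67.29 = 0.4732
M/D/1: Lq = ρ²/(2(1−ρ)) = 0.2239/(2·0.5268) = 0.21250

Final: 0.21250


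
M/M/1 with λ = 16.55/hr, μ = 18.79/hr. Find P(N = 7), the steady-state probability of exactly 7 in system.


ρ = 16.55/18.79 = 0.8808
P_n = (1−ρ)·ρ^n = (1 − 0.8808)·0.8808^7 = 0.1192·0.411243 = 0.049025

Final: 0.049025


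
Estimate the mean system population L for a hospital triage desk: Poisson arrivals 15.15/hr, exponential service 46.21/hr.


ρ = λ/μ = 15.15/46.21 = 0.3279
L = ρ/(1−ρ) = 0.3279/(1 − 0.3279) = 0.3279/0.6721 = 0.4878

Final: 0.4878


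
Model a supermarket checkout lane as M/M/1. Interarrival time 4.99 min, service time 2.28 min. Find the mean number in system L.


λ = 60/4.99 = 12.0240 /hr
μ = 60/2.28 = 26.3158 /hr
ρ = λ/μ = 12.0240/26.3158 = 0.4569
L = ρ/(1−ρ) = 0.4569/0.5431 = 0.8413

Final: 0.8413


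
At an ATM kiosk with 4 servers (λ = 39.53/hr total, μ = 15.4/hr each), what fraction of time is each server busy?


ρ = λ/(cμ) = 39.53/(4·15.4) = 39.53/61.60 = 0.6417

Final: 0.6417


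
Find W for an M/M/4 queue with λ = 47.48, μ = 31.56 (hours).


a = 1.5044; ρ = 0.3761; P₀ = 0.219987
Lq = P₀·a^c·ρ/(c!(1−ρ)²) = 0.04537
Wq = Lq/λ = 0.04537/47.48 = 0.0009556 hr
W = Wq + 1/μ = 0.0009556 + 0.03169 = 0.03264 hr

Final: 0.03264 hr


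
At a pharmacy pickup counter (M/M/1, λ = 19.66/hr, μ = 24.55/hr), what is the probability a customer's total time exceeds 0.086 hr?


W ~ Exponential(μ−λ) for M/M/1.
μ − λ = 24.55 − 19.66 = 4.8900
P(W > t) = e^{−(μ−λ)t} = e^{−0.4205} = 0.656692

Final: 0.656692


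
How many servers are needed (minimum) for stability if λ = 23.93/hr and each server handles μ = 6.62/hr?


Stability requires cμ > λ ⇔ c > λ/μ.
λ/μ = 23.93/6.62 = 3.6148
Minimum integer c = ⌊3.6148⌋ + 1 = 4
Check: 4·6.62 = 26.48 > 23.93, while 3·6.62 = 19.86 ≤ 23.93

Final: 4 servers


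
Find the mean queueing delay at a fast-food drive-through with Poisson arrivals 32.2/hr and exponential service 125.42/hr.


ρ = 32.2/125.42 = 0.2567
Wq = ρ/(μ−λ) = 0.2567/(125.42 − 32.2) = 0.2567/93.22 = 0.002754 hr

Final: 0.002754 hr


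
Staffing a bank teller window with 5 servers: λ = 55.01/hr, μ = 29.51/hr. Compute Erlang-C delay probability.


a = λ/μ = 1.8641; ρ = a/5 = 0.3728
P₀ = 0.154240 (from M/M/c formula)
C(c,a) = [a^c/(c!(1−ρ))]·P₀ = [22.50931/(120·0.6272)]·0.154240
= 0.29908·0.154240 = 0.046131

Final: 0.046131


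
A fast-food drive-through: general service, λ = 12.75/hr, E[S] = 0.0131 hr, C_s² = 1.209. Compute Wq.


ρ = λ·E[S] = 12.75·0.0131 = 0.1670
E[S²] = E[S]²(1+C_s²) = 0.0131²·(1+1.209) = 0.0003791
Wq = λ·E[S²]/(2(1−ρ)) = 12.75·0.0003791/(2·0.8330) = 0.002901 hr

Final: 0.002901 hr


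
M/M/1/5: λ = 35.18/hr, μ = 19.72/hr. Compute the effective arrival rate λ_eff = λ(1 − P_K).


ρ = 1.7840; P_K = (1−ρ)ρ^5/(1−ρ^6) = 0.453523
λ_eff = λ(1 − P_K) = 35.18·(1 − 0.453523) = 35.18·0.546477 = 19.2250 /hr

Final: 19.2250 /hr


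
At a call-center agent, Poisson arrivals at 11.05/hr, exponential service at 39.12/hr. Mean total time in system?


W = 1/(μ−λ) = 1/(39.12 − 11.05) = 1/28.07 = 0.03563 hr

Final: 0.03563 hr


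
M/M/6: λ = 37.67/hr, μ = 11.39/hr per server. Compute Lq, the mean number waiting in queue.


a = λ/μ = 3.3073; ρ = a/6 = 0.5512
P₀ = 0.035539
Lq = P₀·a^c·ρ / (c!·(1−ρ)²) = 0.035539·1308.67371·0.5512/(720·0.20141)
= 0.17678

Final: 0.17678


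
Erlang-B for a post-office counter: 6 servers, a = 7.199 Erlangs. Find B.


B(c,a) = (a^c/c!) / Σ_{k=0}^{c} a^k/k!
a^6/6! = 193.330576
Σ terms (k=0..6): 1.00000 + 7.19900 + 25.91280 + 62.18208 + 111.91220 + 161.13119 + 193.33058 = 562.667858
B = 193.330576/562.667858 = 0.343596

Final: 0.343596


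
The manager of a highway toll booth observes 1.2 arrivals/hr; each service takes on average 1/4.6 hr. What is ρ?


ρ = λ/μ = 1.2/4.6 = 0.2609

Final: 0.2609


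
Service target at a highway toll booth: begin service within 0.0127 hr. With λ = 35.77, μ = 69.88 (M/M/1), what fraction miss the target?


ρ = 35.77/69.88 = 0.5119
P(Wq > t) = ρ·e^{−(μ−λ)t} = 0.5119·e^{−0.4332}
= 0.5119·0.648433 = 0.331918

Final: 0.331918


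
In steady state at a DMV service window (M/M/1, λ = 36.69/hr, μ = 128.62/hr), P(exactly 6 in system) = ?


ρ = 36.69/128.62 = 0.2853
P_n = (1−ρ)·ρ^n = (1 − 0.2853)·0.2853^6 = 0.7147·0.0005388 = 0.0003851

Final: 0.0003851


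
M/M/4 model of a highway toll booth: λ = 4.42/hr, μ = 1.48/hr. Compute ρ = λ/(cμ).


ρ = λ/(cμ) = 4.42/(4·1.48) = 4.42/5.92 = 0.7466

Final: 0.7466


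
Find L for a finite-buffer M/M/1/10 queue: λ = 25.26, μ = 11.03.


ρ = 25.26/11.03 = 2.2901
L = ρ[1 − (K+1)ρ^K + Kρ^(K+1)] / [(1−ρ)(1−ρ^(K+1))]
Numerator: 2.2901·(1 − 11·3968.060981 + 10·9087.327324) = 108152.195638
Denominator: (-1.2901)·(-9086.327324) = 11722.433167
L = 108152.195638/11722.433167 = 9.2261

Final: 9.2261


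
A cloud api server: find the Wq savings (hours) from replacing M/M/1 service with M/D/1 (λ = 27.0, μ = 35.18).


ρ = 27.0/35.18 = 0.7675
Wq(M/M/1) = ρ/(μ−λ) = 0.7675/8.18 = 0.09382 hr
Wq(M/D/1) = ρ/(2(μ−λ)) = 0.04691 hr
Savings = 0.09382 − 0.04691 = 0.04691 hr

Final: 0.04691 hr


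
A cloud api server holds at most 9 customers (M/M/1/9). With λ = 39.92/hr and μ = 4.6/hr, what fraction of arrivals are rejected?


ρ = λ/μ = 39.92/4.6 = 8.6783
P_K = (1−ρ)ρ^K/(1−ρ^(K+1)) = (-7.6783·279186431.958344)/(1 − 2422852687.777632)
= -2143666255.819288/-2422852686.777632 = 0.884770

Final: 0.884770


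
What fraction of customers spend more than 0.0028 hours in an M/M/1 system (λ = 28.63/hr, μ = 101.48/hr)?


W ~ Exponential(μ−λ) for M/M/1.
μ − λ = 101.48 − 28.63 = 72.8500
P(W > t) = e^{−(μ−λ)t} = e^{−0.2040} = 0.815479

Final: 0.815479


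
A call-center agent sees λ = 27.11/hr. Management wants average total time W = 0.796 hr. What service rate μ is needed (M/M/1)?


W = 1/(μ−λ) ⇒ μ − λ = 1/W = 1/0.796 = 1.2563
μ = λ + 1/W = 27.11 + 1.2563 = 28.3663 per hr

Final: 28.3663 /hr


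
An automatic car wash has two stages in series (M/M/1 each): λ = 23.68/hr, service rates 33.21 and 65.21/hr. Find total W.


Each node sees arrival rate λ = 23.68/hr (tandem ⇒ throughput preserved).
W₁ = 1/(μ₁−λ) = 1/(33.21−23.68) = 0.10493 hr
W₂ = 1/(μ₂−λ) = 1/(65.21−23.68) = 0.02408 hr
W_total = W₁ + W₂ = 0.10493 + 0.02408 = 0.12901 hr

Final: 0.12901 hr


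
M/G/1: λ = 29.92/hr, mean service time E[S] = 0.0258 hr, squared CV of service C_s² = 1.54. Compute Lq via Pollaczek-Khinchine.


ρ = λ·E[S] = 29.92·0.0258 = 0.7719
Lq = ρ²(1+C_s²)/(2(1−ρ)) = 0.5959·(1+1.54)/(2·0.2281)
= 0.5959·2.5400/0.4561 = 3.31825

Final: 3.31825


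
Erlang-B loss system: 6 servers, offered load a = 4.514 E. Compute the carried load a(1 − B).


B(6,4.514) = 0.155219 (Erlang-B)
Carried load = a(1 − B) = 4.514·(1 − 0.155219) = 4.514·0.844781 = 3.8133 E

Final: 3.8133 Erlangs


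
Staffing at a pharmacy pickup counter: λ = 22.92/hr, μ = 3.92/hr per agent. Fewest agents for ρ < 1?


Stability requires cμ > λ ⇔ c > λ/μ.
λ/μ = 22.92/3.92 = 5.8469
Minimum integer c = ⌊5.8469⌋ + 1 = 6
Check: 6·3.92 = 23.52 > 22.92, while 5·3.92 = 19.60 ≤ 22.92

Final: 6 servers


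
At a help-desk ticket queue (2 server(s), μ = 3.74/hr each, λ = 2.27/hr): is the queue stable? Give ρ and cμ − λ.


Total capacity cμ = 2·3.74 = 7.48/hr
ρ = λ/(cμ) = 2.27/7.48 = 0.3035
Stable ⇔ ρ < 1: YES
Spare capacity = cμ − λ = 7.48 − 2.27 = 5.21/hr

Final: ρ = 0.3035; stable; margin = 5.21/hr


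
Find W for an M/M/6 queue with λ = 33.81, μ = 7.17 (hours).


a = 4.7155; ρ = 0.7859; P₀ = 0.006865
Lq = P₀·a^c·ρ/(c!(1−ρ)²) = 1.79751
Wq = Lq/λ = 1.79751/33.81 = 0.05317 hr
W = Wq + 1/μ = 0.05317 + 0.13947 = 0.19264 hr

Final: 0.19264 hr


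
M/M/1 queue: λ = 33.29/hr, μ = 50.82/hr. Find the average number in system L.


ρ = λ/μ = 33.29/50.82 = 0.6551
L = ρ/(1−ρ) = 0.6551/(1 − 0.6551) = 0.6551/0.3449 = 1.8990

Final: 1.8990


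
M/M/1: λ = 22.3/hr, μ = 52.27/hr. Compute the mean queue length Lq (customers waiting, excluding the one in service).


ρ = 22.3/52.27 = 0.4266
Lq = ρ²/(1−ρ) = 0.1820/0.5734 = 0.3174

Final: 0.3174


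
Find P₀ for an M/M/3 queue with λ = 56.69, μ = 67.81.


a = λ/μ = 56.69/67.81 = 0.8360; ρ = a/c = 0.2787
Σ_{k=0}^{2} a^k/k! (terms k=0..2) = 1.00000 + 0.83601 + 0.34946 = 2.18547
Tail: a^3/(3!(1−ρ)) = 0.58430/(6·0.7213) = 0.13501
P₀ = 1/(2.18547 + 0.13501) = 1/2.32048 = 0.430946

Final: 0.430946


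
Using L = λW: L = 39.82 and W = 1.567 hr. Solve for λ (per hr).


λ = L/W = 39.82/1.567 = 25.4116 /hr

Final: 25.4116 /hr


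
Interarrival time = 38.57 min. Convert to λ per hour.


λ = 1/(interarrival time) in consistent units.
1 hour = 60 min, so λ = 60/38.57 = 1.5556 per hour

Final: 1.5556 /hr


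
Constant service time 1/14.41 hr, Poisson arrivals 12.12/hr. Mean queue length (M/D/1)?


ρ = 12.12/14.41 = 0.8411
M/D/1: Lq = ρ²/(2(1−ρ)) = 0.7074/(2·0.1589) = 2.22575

Final: 2.22575


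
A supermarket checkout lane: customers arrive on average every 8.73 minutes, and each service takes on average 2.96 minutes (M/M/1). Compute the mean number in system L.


λ = 60/8.73 = 6.8729 /hr
μ = 60/2.96 = 20.2703 /hr
ρ = λ/μ = 6.8729/20.2703 = 0.3391
L = ρ/(1−ρ) = 0.3391/0.6609 = 0.5130

Final: 0.5130


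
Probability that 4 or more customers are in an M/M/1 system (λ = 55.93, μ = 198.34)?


ρ = 55.93/198.34 = 0.2820
P(N ≥ n) = ρ^n = 0.2820^4 = 0.006323

Final: 0.006323


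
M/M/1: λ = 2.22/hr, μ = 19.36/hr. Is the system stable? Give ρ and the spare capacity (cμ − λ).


Total capacity cμ = 1·19.36 = 19.36/hr
ρ = λ/(cμ) = 2.22/19.36 = 0.1147
Stable ⇔ ρ < 1: YES
Spare capacity = cμ − λ = 19.36 − 2.22 = 17.14/hr

Final: ρ = 0.1147; stable; margin = 17.14/hr


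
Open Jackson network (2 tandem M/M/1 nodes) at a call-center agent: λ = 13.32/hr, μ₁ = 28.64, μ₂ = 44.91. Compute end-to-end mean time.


Each node sees arrival rate λ = 13.32/hr (tandem ⇒ throughput preserved).
W₁ = 1/(μ₁−λ) = 1/(28.64−13.32) = 0.06527 hr
W₂ = 1/(μ₂−λ) = 1/(44.91−13.32) = 0.03166 hr
W_total = W₁ + W₂ = 0.06527 + 0.03166 = 0.09693 hr

Final: 0.09693 hr


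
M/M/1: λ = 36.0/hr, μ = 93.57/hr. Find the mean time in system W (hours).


W = 1/(μ−λ) = 1/(93.57 − 36.0) = 1/57.57 = 0.01737 hr

Final: 0.01737 hr


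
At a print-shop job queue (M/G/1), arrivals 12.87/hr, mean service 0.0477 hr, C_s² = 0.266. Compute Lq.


ρ = λ·E[S] = 12.87·0.0477 = 0.6139
Lq = ρ²(1+C_s²)/(2(1−ρ)) = 0.3769·(1+0.266)/(2·0.3861)
= 0.3769·1.2660/0.7722 = 0.61787

Final: 0.61787


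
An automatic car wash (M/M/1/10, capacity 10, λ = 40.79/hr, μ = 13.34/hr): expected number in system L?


ρ = 40.79/13.34 = 3.0577
L = ρ[1 − (K+1)ρ^K + Kρ^(K+1)] / [(1−ρ)(1−ρ^(K+1))]
Numerator: 3.0577·(1 − 11·71446.137879 + 10·218462.366123) = 4276886.981019
Denominator: (-2.0577)·(-218461.366123) = 449532.571221
L = 4276886.981019/449532.571221 = 9.5141

Final: 9.5141
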